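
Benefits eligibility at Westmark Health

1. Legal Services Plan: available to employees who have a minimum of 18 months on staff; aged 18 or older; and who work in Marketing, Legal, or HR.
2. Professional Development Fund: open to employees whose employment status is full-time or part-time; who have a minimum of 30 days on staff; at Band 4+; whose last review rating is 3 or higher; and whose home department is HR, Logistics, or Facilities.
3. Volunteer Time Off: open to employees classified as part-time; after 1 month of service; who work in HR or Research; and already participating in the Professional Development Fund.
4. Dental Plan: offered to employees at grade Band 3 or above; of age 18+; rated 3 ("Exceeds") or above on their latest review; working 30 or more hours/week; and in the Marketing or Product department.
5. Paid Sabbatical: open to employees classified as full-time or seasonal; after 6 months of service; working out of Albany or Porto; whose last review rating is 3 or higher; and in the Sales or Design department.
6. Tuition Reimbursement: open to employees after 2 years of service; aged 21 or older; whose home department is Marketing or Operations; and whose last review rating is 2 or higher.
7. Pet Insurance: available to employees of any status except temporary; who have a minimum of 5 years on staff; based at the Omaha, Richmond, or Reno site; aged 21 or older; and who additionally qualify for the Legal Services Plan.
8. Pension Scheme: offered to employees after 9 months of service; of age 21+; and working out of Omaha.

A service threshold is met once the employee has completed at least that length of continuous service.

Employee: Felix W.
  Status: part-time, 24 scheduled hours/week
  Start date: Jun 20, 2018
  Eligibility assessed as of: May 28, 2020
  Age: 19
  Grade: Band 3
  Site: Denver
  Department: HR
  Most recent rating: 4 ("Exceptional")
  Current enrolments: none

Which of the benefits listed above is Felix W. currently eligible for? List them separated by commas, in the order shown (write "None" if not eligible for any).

Service from Jun 20, 2018 to May 28, 2020: 708 days.
Legal Services Plan — service 708 days ≥ 18 months (≈540 days) ✓; age 19 ≥ 18 ✓; dept HR ✓ → eligible.
Professional Development Fund — status part-time ✓; service 708 days ≥ 30 days ✓; grade Band 3 < Band 4 ✗ → not eligible.
Volunteer Time Off — status part-time ✓; service 708 days ≥ 1 month (≈30 days) ✓; dept HR ✓; not enrolled in Professional Development Fund ✗ → not eligible.
Dental Plan — grade Band 3 ≥ Band 3 ✓; age 19 ≥ 18 ✓; rating 4 ≥ 3 ✓; 24 hrs/wk < 30 ✗ → not eligible.
Paid Sabbatical — status part-time ✗ (requires full-time or seasonal) → not eligible.
Tuition Reimbursement — service 708 days < 2 years (≈730 days) ✗ → not eligible.
Pet Insurance — status part-time ✓ (not excluded); service 708 days < 5 years (≈1825 days) ✗ → not eligible.
Pension Scheme — service 708 days ≥ 9 months (≈270 days) ✓; age 19 < 21 ✗ → not eligible.

Legal Services Plan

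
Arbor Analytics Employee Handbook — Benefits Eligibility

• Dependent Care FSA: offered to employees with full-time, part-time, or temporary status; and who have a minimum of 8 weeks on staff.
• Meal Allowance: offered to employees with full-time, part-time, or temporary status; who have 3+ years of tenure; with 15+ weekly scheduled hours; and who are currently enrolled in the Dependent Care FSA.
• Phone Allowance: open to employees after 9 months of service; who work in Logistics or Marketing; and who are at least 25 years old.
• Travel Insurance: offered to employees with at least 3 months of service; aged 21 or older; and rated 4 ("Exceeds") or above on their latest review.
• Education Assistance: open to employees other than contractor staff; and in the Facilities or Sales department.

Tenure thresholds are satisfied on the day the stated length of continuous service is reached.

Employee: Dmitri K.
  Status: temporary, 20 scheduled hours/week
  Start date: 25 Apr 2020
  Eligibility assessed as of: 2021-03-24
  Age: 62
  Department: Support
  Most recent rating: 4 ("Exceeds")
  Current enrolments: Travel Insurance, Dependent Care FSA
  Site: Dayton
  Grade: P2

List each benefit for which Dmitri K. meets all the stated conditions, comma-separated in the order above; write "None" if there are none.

Dependent Care FSA, Travel Insurance

Service from 25 Apr 2020 to 2021-03-24: 333 days.
Dependent Care FSA — status temporary ✓; service 333 days ≥ 8 weeks (≈56 days) ✓ → eligible.
Meal Allowance — status temporary ✓; service 333 days < 3 years (≈1095 days) ✗ → not eligible.
Phone Allowance — service 333 days ≥ 9 months (≈270 days) ✓; dept Support ✗ → not eligible.
Travel Insurance — service 333 days ≥ 3 months (≈90 days) ✓; age 62 ≥ 21 ✓; rating 4 ≥ 4 ✓ → eligible.
Education Assistance — status temporary ✓ (not excluded); dept Support ✗ → not eligible.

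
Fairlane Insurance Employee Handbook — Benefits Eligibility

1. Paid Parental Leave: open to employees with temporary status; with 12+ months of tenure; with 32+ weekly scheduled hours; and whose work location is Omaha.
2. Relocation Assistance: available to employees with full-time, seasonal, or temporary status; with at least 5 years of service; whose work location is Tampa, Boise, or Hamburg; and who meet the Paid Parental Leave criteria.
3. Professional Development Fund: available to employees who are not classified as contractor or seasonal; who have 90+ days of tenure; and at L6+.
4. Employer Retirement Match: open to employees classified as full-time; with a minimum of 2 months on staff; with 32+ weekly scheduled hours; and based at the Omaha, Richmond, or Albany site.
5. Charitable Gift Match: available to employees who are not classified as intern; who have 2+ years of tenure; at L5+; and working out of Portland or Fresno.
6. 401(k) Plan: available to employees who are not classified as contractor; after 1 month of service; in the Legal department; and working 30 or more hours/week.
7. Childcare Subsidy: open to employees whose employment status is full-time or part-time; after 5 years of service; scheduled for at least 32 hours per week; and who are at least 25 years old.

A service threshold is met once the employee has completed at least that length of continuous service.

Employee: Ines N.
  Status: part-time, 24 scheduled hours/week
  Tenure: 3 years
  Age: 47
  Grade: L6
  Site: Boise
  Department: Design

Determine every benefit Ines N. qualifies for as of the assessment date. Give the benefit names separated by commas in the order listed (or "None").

Professional Development Fund

Paid Parental Leave — status part-time ✗ (requires temporary) → not eligible.
Relocation Assistance — status part-time ✗ (requires full-time, seasonal, or temporary) → not eligible.
Professional Development Fund — status part-time ✓ (not excluded); service 3 years ≥ 90 days ✓; grade L6 ≥ L6 ✓ → eligible.
Employer Retirement Match — status part-time ✗ (requires full-time) → not eligible.
Charitable Gift Match — status part-time ✓ (not excluded); service 3 years ≥ 2 years ✓; grade L6 ≥ L5 ✓; site Boise ✗ (not Portland or Fresno) → not eligible.
401(k) Plan — status part-time ✓ (not excluded); service 3 years ≥ 1 month (≈30 days) ✓; dept Design ✗ → not eligible.
Childcare Subsidy — status part-time ✓; service 3 years < 5 years ✗ → not eligible.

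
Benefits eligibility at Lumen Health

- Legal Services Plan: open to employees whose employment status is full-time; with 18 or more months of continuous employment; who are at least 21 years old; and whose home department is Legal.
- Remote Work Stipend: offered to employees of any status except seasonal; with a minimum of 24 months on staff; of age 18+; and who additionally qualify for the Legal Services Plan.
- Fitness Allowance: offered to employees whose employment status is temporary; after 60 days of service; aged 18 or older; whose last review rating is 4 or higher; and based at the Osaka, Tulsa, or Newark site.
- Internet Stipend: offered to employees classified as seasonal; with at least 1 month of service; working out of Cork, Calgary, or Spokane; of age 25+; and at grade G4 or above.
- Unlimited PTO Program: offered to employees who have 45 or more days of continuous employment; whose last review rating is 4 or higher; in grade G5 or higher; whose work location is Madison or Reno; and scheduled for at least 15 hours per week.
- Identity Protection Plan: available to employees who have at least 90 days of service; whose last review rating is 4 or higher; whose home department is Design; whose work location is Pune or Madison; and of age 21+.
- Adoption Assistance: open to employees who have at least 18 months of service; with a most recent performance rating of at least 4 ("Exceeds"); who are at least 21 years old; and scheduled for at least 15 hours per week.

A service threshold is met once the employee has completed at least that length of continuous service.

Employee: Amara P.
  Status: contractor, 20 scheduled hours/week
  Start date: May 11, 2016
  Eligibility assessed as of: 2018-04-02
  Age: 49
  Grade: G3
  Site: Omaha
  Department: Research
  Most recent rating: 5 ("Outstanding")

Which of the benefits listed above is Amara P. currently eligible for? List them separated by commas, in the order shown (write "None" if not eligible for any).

Adoption Assistance

Service from May 11, 2016 to 2018-04-02: 691 days.
Legal Services Plan — status contractor ✗ (requires full-time) → not eligible.
Remote Work Stipend — status contractor ✓ (not excluded); service 691 days < 24 months (≈720 days) ✗ → not eligible.
Fitness Allowance — status contractor ✗ (requires temporary) → not eligible.
Internet Stipend — status contractor ✗ (requires seasonal) → not eligible.
Unlimited PTO Program — service 691 days ≥ 45 days ✓; rating 5 ≥ 4 ✓; grade G3 < G5 ✗ → not eligible.
Identity Protection Plan — service 691 days ≥ 90 days ✓; rating 5 ≥ 4 ✓; dept Research ✗ → not eligible.
Adoption Assistance — service 691 days ≥ 18 months (≈540 days) ✓; rating 5 ≥ 4 ✓; age 49 ≥ 21 ✓; 20 hrs/wk ≥ 15 ✓ → eligible.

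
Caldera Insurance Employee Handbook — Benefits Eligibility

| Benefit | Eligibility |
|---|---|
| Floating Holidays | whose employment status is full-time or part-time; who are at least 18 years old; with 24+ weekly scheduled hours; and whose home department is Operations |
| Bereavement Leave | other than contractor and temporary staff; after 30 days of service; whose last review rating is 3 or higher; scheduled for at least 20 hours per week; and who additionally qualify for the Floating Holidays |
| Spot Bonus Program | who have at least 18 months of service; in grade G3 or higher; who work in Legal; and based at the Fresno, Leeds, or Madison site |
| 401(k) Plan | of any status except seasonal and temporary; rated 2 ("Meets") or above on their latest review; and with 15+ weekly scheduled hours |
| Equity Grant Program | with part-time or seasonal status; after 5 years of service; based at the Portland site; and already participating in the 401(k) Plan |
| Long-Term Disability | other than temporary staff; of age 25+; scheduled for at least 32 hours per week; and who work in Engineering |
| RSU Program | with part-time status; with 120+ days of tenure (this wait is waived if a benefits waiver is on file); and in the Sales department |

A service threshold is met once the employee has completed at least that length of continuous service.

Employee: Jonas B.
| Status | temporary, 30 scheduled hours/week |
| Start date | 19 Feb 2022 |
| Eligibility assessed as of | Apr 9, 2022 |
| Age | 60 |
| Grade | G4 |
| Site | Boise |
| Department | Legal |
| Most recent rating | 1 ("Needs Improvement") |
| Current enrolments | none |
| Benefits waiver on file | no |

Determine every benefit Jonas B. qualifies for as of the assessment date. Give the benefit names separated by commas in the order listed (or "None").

Service from 19 Feb 2022 to Apr 9, 2022: 49 days.
Floating Holidays — status temporary ✗ (requires full-time or part-time) → not eligible.
Bereavement Leave — status temporary ✗ (excluded) → not eligible.
Spot Bonus Program — service 49 days < 18 months (≈540 days) ✗ → not eligible.
401(k) Plan — status temporary ✗ (excluded) → not eligible.
Equity Grant Program — status temporary ✗ (requires part-time or seasonal) → not eligible.
Long-Term Disability — status temporary ✗ (excluded) → not eligible.
RSU Program — status temporary ✗ (requires part-time) → not eligible.

None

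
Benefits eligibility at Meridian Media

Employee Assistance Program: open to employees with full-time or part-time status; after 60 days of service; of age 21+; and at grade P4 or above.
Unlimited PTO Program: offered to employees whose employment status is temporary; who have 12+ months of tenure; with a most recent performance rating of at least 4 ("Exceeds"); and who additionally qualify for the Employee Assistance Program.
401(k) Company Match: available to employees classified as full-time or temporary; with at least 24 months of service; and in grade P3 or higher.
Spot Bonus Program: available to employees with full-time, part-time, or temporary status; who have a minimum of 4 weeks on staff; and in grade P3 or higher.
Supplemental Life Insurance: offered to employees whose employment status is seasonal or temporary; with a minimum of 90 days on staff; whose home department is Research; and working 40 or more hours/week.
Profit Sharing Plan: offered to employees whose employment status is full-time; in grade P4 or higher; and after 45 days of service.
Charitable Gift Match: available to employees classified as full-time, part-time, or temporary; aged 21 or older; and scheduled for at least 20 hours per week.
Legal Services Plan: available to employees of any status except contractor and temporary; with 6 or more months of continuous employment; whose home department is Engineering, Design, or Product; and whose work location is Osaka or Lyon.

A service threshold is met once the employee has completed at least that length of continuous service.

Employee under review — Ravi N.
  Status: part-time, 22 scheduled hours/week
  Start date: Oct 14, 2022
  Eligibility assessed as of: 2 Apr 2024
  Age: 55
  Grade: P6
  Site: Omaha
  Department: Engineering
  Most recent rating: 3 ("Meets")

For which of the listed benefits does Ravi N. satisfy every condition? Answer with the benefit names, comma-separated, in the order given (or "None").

Employee Assistance Program, Spot Bonus Program, Charitable Gift Match

Service from Oct 14, 2022 to 2 Apr 2024: 536 days.
Employee Assistance Program — status part-time ✓; service 536 days ≥ 60 days ✓; age 55 ≥ 21 ✓; grade P6 ≥ P4 ✓ → eligible.
Unlimited PTO Program — status part-time ✗ (requires temporary) → not eligible.
401(k) Company Match — status part-time ✗ (requires full-time or temporary) → not eligible.
Spot Bonus Program — status part-time ✓; service 536 days ≥ 4 weeks (≈28 days) ✓; grade P6 ≥ P3 ✓ → eligible.
Supplemental Life Insurance — status part-time ✗ (requires seasonal or temporary) → not eligible.
Profit Sharing Plan — status part-time ✗ (requires full-time) → not eligible.
Charitable Gift Match — status part-time ✓; age 55 ≥ 21 ✓; 22 hrs/wk ≥ 20 ✓ → eligible.
Legal Services Plan — status part-time ✓ (not excluded); service 536 days ≥ 6 months (≈180 days) ✓; dept Engineering ✓; site Omaha ✗ (not Osaka or Lyon) → not eligible.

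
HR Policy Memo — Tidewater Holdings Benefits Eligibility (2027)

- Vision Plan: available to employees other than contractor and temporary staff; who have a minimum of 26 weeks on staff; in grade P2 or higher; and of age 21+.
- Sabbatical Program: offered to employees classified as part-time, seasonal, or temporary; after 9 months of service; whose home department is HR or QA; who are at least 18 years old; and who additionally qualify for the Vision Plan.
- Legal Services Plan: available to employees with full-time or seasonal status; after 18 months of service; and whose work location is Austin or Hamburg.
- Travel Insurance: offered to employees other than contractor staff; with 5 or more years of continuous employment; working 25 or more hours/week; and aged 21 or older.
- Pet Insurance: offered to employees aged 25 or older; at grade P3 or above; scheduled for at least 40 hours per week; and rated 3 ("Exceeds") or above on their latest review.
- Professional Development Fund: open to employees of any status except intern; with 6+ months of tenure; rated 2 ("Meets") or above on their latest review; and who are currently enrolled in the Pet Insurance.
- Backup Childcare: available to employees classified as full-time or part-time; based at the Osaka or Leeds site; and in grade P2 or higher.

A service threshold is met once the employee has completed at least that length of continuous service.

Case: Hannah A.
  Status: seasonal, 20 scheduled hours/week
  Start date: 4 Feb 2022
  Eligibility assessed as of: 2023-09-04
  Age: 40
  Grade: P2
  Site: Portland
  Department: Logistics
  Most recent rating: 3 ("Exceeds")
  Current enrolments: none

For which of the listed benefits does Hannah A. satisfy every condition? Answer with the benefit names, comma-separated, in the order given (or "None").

Service from 4 Feb 2022 to 2023-09-04: 577 days.
Vision Plan — status seasonal ✓ (not excluded); service 577 days ≥ 26 weeks (≈182 days) ✓; grade P2 ≥ P2 ✓; age 40 ≥ 21 ✓ → eligible.
Sabbatical Program — status seasonal ✓; service 577 days ≥ 9 months (≈270 days) ✓; dept Logistics ✗ → not eligible.
Legal Services Plan — status seasonal ✓; service 577 days ≥ 18 months (≈540 days) ✓; site Portland ✗ (not Austin or Hamburg) → not eligible.
Travel Insurance — status seasonal ✓ (not excluded); service 577 days < 5 years (≈1825 days) ✗ → not eligible.
Pet Insurance — age 40 ≥ 25 ✓; grade P2 < P3 ✗ → not eligible.
Professional Development Fund — status seasonal ✓ (not excluded); service 577 days ≥ 6 months (≈180 days) ✓; rating 3 ≥ 2 ✓; not enrolled in Pet Insurance ✗ → not eligible.
Backup Childcare — status seasonal ✗ (requires full-time or part-time) → not eligible.

Vision Plan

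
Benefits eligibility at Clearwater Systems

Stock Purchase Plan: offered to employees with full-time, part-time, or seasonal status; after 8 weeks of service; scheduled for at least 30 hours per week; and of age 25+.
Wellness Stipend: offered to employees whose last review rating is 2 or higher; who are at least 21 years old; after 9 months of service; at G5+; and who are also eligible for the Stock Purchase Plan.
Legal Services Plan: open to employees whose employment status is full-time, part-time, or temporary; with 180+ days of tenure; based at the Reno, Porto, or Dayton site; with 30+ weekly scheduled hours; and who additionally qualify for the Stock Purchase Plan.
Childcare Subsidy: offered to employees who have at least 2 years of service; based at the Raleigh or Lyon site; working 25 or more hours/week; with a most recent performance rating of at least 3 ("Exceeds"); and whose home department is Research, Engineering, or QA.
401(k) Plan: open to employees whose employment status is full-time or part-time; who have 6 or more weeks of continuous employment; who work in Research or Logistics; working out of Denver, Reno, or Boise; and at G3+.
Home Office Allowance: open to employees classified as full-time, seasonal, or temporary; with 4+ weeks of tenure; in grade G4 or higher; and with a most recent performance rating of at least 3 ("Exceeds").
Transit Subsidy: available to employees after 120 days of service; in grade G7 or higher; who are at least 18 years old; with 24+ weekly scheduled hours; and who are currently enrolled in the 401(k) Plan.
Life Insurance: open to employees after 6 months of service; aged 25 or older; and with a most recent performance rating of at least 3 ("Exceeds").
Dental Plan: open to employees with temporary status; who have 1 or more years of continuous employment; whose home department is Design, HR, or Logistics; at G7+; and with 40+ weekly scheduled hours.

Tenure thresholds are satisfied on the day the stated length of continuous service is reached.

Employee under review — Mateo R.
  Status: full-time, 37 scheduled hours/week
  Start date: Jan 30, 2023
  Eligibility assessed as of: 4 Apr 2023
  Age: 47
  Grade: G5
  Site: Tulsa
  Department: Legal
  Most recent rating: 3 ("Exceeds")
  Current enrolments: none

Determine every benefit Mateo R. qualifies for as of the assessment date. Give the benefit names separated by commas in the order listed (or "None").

Service from Jan 30, 2023 to 4 Apr 2023: 64 days.
Stock Purchase Plan — status full-time ✓; service 64 days ≥ 8 weeks (≈56 days) ✓; 37 hrs/wk ≥ 30 ✓; age 47 ≥ 25 ✓ → eligible.
Wellness Stipend — rating 3 ≥ 2 ✓; age 47 ≥ 21 ✓; service 64 days < 9 months (≈270 days) ✗ → not eligible.
Legal Services Plan — status full-time ✓; service 64 days < 180 days ✗ → not eligible.
Childcare Subsidy — service 64 days < 2 years (≈730 days) ✗ → not eligible.
401(k) Plan — status full-time ✓; service 64 days ≥ 6 weeks (≈42 days) ✓; dept Legal ✗ → not eligible.
Home Office Allowance — status full-time ✓; service 64 days ≥ 4 weeks (≈28 days) ✓; grade G5 ≥ G4 ✓; rating 3 ≥ 3 ✓ → eligible.
Transit Subsidy — service 64 days < 120 days ✗ → not eligible.
Life Insurance — service 64 days < 6 months (≈180 days) ✗ → not eligible.
Dental Plan — status full-time ✗ (requires temporary) → not eligible.

Stock Purchase Plan, Home Office Allowance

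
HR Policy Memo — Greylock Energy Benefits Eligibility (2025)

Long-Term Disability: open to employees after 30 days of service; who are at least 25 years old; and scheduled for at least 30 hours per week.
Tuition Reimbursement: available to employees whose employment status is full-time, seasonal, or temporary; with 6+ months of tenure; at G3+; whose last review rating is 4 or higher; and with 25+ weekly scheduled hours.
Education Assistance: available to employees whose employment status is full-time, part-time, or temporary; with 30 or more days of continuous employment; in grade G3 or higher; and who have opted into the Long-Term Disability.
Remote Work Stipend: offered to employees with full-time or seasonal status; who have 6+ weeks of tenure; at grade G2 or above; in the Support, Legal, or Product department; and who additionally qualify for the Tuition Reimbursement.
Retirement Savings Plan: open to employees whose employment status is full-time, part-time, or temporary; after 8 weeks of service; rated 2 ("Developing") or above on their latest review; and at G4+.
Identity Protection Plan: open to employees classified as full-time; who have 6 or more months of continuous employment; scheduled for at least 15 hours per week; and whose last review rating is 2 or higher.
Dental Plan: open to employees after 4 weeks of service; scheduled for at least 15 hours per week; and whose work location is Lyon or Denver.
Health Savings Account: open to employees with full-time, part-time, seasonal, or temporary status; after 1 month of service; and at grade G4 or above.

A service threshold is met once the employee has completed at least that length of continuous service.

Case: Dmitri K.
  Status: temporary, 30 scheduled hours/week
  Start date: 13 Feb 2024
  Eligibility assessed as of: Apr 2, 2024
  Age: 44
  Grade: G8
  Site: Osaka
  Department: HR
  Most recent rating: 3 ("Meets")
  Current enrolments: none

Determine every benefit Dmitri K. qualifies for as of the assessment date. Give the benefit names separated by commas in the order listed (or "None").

Long-Term Disability, Health Savings Account

Service from 13 Feb 2024 to Apr 2, 2024: 49 days.
Long-Term Disability — service 49 days ≥ 30 days ✓; age 44 ≥ 25 ✓; 30 hrs/wk ≥ 30 ✓ → eligible.
Tuition Reimbursement — status temporary ✓; service 49 days < 6 months (≈180 days) ✗ → not eligible.
Education Assistance — status temporary ✓; service 49 days ≥ 30 days ✓; grade G8 ≥ G3 ✓; not enrolled in Long-Term Disability ✗ → not eligible.
Remote Work Stipend — status temporary ✗ (requires full-time or seasonal) → not eligible.
Retirement Savings Plan — status temporary ✓; service 49 days < 8 weeks (≈56 days) ✗ → not eligible.
Identity Protection Plan — status temporary ✗ (requires full-time) → not eligible.
Dental Plan — service 49 days ≥ 4 weeks (≈28 days) ✓; 30 hrs/wk ≥ 15 ✓; site Osaka ✗ (not Lyon or Denver) → not eligible.
Health Savings Account — status temporary ✓; service 49 days ≥ 1 month (≈30 days) ✓; grade G8 ≥ G4 ✓ → eligible.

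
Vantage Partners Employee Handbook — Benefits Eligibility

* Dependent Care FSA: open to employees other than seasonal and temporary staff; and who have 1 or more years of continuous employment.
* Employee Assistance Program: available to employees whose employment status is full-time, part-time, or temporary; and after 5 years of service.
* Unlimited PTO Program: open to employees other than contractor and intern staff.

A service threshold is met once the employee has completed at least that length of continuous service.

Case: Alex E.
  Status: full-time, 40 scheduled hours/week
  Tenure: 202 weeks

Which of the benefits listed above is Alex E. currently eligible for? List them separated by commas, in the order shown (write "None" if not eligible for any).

Dependent Care FSA, Unlimited PTO Program

Dependent Care FSA — status full-time ✓ (not excluded); service 202 weeks ≥ 1 year (≈365 days) ✓ → eligible.
Employee Assistance Program — status full-time ✓; service 202 weeks < 5 years (≈1825 days) ✗ → not eligible.
Unlimited PTO Program — status full-time ✓ (not excluded) → eligible.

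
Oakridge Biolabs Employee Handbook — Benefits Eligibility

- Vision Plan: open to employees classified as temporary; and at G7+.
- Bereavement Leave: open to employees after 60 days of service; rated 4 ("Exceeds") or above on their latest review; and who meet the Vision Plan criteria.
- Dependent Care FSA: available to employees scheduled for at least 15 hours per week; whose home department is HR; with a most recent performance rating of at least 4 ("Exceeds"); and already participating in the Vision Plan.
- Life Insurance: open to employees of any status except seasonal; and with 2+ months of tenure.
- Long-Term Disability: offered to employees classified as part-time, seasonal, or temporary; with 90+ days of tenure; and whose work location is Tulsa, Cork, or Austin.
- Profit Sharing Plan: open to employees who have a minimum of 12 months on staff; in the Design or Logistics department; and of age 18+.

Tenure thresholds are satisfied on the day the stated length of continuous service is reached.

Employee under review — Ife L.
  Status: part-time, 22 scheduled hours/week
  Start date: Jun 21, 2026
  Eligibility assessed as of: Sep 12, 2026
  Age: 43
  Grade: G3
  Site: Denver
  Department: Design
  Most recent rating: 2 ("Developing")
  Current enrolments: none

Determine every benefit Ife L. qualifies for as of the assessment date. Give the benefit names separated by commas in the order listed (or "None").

Life Insurance

Service from Jun 21, 2026 to Sep 12, 2026: 83 days.
Vision Plan — status part-time ✗ (requires temporary) → not eligible.
Bereavement Leave — service 83 days ≥ 60 days ✓; rating 2 < 4 ✗ → not eligible.
Dependent Care FSA — 22 hrs/wk ≥ 15 ✓; dept Design ✗ → not eligible.
Life Insurance — status part-time ✓ (not excluded); service 83 days ≥ 2 months (≈60 days) ✓ → eligible.
Long-Term Disability — status part-time ✓; service 83 days < 90 days ✗ → not eligible.
Profit Sharing Plan — service 83 days < 12 months (≈360 days) ✗ → not eligible.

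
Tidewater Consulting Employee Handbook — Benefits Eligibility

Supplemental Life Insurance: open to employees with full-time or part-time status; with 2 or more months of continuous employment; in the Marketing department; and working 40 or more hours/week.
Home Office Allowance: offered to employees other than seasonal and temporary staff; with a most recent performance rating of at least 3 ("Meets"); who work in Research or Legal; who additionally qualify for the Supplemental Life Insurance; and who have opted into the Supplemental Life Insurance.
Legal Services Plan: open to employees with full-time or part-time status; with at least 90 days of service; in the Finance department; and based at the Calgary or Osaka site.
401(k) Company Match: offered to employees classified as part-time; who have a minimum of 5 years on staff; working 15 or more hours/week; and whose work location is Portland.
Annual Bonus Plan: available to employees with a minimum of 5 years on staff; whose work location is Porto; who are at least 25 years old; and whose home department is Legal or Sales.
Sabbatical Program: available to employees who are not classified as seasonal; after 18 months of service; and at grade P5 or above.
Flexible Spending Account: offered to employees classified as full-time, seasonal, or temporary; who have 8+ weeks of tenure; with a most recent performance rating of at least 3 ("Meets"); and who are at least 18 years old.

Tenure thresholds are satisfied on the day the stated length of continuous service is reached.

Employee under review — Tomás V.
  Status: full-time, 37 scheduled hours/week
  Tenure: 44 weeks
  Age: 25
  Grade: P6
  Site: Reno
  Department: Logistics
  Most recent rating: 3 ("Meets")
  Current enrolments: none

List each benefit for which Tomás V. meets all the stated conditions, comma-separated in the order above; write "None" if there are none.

Supplemental Life Insurance — status full-time ✓; service 44 weeks ≥ 2 months (≈60 days) ✓; dept Logistics ✗ → not eligible.
Home Office Allowance — status full-time ✓ (not excluded); rating 3 ≥ 3 ✓; dept Logistics ✗ → not eligible.
Legal Services Plan — status full-time ✓; service 44 weeks ≥ 90 days ✓; dept Logistics ✗ → not eligible.
401(k) Company Match — status full-time ✗ (requires part-time) → not eligible.
Annual Bonus Plan — service 44 weeks < 5 years (≈1825 days) ✗ → not eligible.
Sabbatical Program — status full-time ✓ (not excluded); service 44 weeks < 18 months (≈540 days) ✗ → not eligible.
Flexible Spending Account — status full-time ✓; service 44 weeks ≥ 8 weeks ✓; rating 3 ≥ 3 ✓; age 25 ≥ 18 ✓ → eligible.

Flexible Spending Account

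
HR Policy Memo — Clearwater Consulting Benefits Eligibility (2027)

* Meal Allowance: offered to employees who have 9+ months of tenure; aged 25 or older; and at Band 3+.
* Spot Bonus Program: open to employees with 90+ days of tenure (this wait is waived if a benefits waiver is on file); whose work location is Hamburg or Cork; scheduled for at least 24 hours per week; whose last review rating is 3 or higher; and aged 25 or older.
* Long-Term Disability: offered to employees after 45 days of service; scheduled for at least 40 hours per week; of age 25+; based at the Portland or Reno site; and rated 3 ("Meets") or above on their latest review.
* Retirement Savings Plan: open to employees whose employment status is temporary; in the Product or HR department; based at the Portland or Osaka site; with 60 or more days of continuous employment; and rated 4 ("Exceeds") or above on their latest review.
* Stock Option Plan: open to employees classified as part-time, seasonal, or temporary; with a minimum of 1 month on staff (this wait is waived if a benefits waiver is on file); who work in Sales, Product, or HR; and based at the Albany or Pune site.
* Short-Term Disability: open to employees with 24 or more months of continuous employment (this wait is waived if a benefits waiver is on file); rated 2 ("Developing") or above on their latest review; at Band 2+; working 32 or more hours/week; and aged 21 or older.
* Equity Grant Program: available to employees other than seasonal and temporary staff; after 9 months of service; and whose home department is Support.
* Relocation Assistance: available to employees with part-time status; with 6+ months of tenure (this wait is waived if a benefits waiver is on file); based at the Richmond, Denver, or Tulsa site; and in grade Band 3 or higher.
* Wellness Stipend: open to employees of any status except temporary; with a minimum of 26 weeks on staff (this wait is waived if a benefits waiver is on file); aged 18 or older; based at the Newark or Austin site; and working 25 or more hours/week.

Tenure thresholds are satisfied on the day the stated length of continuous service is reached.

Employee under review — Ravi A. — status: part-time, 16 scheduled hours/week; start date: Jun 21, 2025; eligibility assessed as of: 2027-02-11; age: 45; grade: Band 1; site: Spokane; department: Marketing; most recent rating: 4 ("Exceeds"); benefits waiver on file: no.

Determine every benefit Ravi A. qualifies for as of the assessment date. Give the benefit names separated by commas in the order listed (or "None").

None

Service from Jun 21, 2025 to 2027-02-11: 600 days.
Meal Allowance — service 600 days ≥ 9 months (≈270 days) ✓; age 45 ≥ 25 ✓; grade Band 1 < Band 3 ✗ → not eligible.
Spot Bonus Program — no waiver, service 600 days ≥ 90 days ✓; site Spokane ✗ (not Hamburg or Cork) → not eligible.
Long-Term Disability — service 600 days ≥ 45 days ✓; 16 hrs/wk < 40 ✗ → not eligible.
Retirement Savings Plan — status part-time ✗ (requires temporary) → not eligible.
Stock Option Plan — status part-time ✓; no waiver, service 600 days ≥ 1 month (≈30 days) ✓; dept Marketing ✗ → not eligible.
Short-Term Disability — no waiver, service 600 days < 24 months (≈720 days) ✗ → not eligible.
Equity Grant Program — status part-time ✓ (not excluded); service 600 days ≥ 9 months (≈270 days) ✓; dept Marketing ✗ → not eligible.
Relocation Assistance — status part-time ✓; no waiver, service 600 days ≥ 6 months (≈180 days) ✓; site Spokane ✗ (not Richmond, Denver, or Tulsa) → not eligible.
Wellness Stipend — status part-time ✓ (not excluded); no waiver, service 600 days ≥ 26 weeks (≈182 days) ✓; age 45 ≥ 18 ✓; site Spokane ✗ (not Newark or Austin) → not eligible.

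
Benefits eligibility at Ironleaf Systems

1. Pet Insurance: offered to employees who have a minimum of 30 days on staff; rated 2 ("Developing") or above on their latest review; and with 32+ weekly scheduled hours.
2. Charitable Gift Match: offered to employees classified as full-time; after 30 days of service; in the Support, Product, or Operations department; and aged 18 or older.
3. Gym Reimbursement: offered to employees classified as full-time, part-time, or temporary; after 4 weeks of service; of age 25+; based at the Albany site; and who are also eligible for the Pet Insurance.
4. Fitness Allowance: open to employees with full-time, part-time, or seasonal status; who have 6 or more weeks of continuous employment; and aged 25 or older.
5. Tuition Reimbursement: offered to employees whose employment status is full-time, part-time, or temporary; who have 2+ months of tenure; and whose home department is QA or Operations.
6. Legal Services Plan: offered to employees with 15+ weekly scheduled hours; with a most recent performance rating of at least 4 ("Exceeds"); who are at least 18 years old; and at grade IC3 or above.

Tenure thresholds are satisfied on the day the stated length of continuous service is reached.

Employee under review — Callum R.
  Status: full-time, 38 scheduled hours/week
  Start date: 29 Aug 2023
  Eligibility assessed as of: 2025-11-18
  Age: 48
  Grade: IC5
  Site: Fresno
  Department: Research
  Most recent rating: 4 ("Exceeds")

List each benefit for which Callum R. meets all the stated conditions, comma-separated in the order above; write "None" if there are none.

Service from 29 Aug 2023 to 2025-11-18: 812 days.
Pet Insurance — service 812 days ≥ 30 days ✓; rating 4 ≥ 2 ✓; 38 hrs/wk ≥ 32 ✓ → eligible.
Charitable Gift Match — status full-time ✓; service 812 days ≥ 30 days ✓; dept Research ✗ → not eligible.
Gym Reimbursement — status full-time ✓; service 812 days ≥ 4 weeks (≈28 days) ✓; age 48 ≥ 25 ✓; site Fresno ✗ (not Albany) → not eligible.
Fitness Allowance — status full-time ✓; service 812 days ≥ 6 weeks (≈42 days) ✓; age 48 ≥ 25 ✓ → eligible.
Tuition Reimbursement — status full-time ✓; service 812 days ≥ 2 months (≈60 days) ✓; dept Research ✗ → not eligible.
Legal Services Plan — 38 hrs/wk ≥ 15 ✓; rating 4 ≥ 4 ✓; age 48 ≥ 18 ✓; grade IC5 ≥ IC3 ✓ → eligible.

Pet Insurance, Fitness Allowance, Legal Services Plan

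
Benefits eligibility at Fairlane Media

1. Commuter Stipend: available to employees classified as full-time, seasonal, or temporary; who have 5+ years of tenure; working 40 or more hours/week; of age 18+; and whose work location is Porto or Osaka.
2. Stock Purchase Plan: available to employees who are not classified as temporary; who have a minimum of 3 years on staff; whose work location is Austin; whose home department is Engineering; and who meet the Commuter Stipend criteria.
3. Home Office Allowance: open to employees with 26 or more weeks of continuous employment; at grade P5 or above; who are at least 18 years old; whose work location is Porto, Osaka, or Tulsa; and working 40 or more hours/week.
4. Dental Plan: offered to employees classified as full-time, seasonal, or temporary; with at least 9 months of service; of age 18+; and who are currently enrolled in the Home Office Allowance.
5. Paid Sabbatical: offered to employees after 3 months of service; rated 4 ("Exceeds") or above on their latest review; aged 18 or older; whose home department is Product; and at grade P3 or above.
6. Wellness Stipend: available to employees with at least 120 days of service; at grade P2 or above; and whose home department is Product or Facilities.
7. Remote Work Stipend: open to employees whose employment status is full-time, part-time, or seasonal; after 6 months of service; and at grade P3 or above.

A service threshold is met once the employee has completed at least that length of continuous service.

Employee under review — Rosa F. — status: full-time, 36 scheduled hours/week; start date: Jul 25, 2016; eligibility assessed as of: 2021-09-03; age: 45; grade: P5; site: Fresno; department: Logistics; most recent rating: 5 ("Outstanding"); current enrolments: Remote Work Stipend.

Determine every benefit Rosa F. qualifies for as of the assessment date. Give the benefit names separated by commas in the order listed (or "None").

Remote Work Stipend

Service from Jul 25, 2016 to 2021-09-03: 1866 days.
Commuter Stipend — status full-time ✓; service 1866 days ≥ 5 years (≈1825 days) ✓; 36 hrs/wk < 40 ✗ → not eligible.
Stock Purchase Plan — status full-time ✓ (not excluded); service 1866 days ≥ 3 years (≈1095 days) ✓; site Fresno ✗ (not Austin) → not eligible.
Home Office Allowance — service 1866 days ≥ 26 weeks (≈182 days) ✓; grade P5 ≥ P5 ✓; age 45 ≥ 18 ✓; site Fresno ✗ (not Porto, Osaka, or Tulsa) → not eligible.
Dental Plan — status full-time ✓; service 1866 days ≥ 9 months (≈270 days) ✓; age 45 ≥ 18 ✓; not enrolled in Home Office Allowance ✗ → not eligible.
Paid Sabbatical — service 1866 days ≥ 3 months (≈90 days) ✓; rating 5 ≥ 4 ✓; age 45 ≥ 18 ✓; dept Logistics ✗ → not eligible.
Wellness Stipend — service 1866 days ≥ 120 days ✓; grade P5 ≥ P2 ✓; dept Logistics ✗ → not eligible.
Remote Work Stipend — status full-time ✓; service 1866 days ≥ 6 months (≈180 days) ✓; grade P5 ≥ P3 ✓ → eligible.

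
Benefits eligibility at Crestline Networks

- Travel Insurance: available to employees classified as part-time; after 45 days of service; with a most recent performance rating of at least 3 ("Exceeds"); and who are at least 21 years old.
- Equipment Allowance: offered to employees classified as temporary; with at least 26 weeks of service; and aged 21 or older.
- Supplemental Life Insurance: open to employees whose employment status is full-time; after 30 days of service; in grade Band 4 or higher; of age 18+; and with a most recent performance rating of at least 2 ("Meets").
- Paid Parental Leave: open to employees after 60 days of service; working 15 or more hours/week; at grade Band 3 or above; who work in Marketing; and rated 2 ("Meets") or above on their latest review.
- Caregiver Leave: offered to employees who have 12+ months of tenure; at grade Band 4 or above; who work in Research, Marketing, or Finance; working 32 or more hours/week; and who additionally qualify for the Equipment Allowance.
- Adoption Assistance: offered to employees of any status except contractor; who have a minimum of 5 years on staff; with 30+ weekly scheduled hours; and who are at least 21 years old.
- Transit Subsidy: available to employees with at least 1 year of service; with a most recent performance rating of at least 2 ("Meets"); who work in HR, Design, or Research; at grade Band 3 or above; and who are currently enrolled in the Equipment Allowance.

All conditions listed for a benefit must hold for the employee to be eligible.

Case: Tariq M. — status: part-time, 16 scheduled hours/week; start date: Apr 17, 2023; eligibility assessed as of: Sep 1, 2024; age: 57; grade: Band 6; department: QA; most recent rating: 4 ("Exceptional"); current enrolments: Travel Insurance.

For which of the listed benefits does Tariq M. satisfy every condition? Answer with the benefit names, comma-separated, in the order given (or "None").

Travel Insurance

Service from Apr 17, 2023 to Sep 1, 2024: 503 days.
Travel Insurance — status part-time ✓; service 503 days ≥ 45 days ✓; rating 4 ≥ 3 ✓; age 57 ≥ 21 ✓ → eligible.
Equipment Allowance — status part-time ✗ (requires temporary) → not eligible.
Supplemental Life Insurance — status part-time ✗ (requires full-time) → not eligible.
Paid Parental Leave — service 503 days ≥ 60 days ✓; 16 hrs/wk ≥ 15 ✓; grade Band 6 ≥ Band 3 ✓; dept QA ✗ → not eligible.
Caregiver Leave — service 503 days ≥ 12 months (≈360 days) ✓; grade Band 6 ≥ Band 4 ✓; dept QA ✗ → not eligible.
Adoption Assistance — status part-time ✓ (not excluded); service 503 days < 5 years (≈1825 days) ✗ → not eligible.
Transit Subsidy — service 503 days ≥ 1 year (≈365 days) ✓; rating 4 ≥ 2 ✓; dept QA ✗ → not eligible.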